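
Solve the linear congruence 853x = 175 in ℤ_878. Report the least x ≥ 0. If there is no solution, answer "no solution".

871

First find gcd(853, 878):
878 = 1×853 + 25
853 = 34×25 + 3
25 = 8×3 + 1
3 = 3×1 + 0
gcd = 1, so a unique solution mod 878 exists.
Back-substitute for the Bézout coefficients:
1 = 25 − 8·3
1 = −8·853 + 273·25
1 = 273·878 − 281·853
So 853·(-281) ≡ 1 (mod 878), giving 853⁻¹ ≡ 597.
x ≡ 853⁻¹·175 ≡ 597·175 ≡ 871 (mod 878).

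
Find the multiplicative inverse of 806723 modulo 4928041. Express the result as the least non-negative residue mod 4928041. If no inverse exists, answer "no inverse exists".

4144189

gcd(4928041, 806723) by repeated division:
4928041 = 6×806723 + 87703
806723 = 9×87703 + 17396
87703 = 5×17396 + 723
17396 = 24×723 + 44
723 = 16×44 + 19
44 = 2×19 + 6
19 = 3×6 + 1
6 = 6×1 + 0
Since gcd(806723, 4928041) = 1, back-substitute to write 1 as a combination:
1 = 19 − 3·6
1 = −3·44 + 7·19
1 = 7·723 − 115·44
1 = −115·17396 + 2767·723
1 = 2767·87703 − 13950·17396
1 = −13950·806723 + 128317·87703
1 = 128317·4928041 − 783852·806723
Thus 806723·(-783852) ≡ 1 (mod 4928041); reducing, -783852 mod 4928041 = 4144189.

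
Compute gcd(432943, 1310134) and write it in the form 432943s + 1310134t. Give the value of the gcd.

Euclidean algorithm:
1310134 = 3·432943 + 11305
432943 = 38·11305 + 3353
11305 = 3·3353 + 1246
3353 = 2·1246 + 861
1246 = 1·861 + 385
861 = 2·385 + 91
385 = 4·91 + 21
91 = 4·21 + 7
21 = 3·7 + 0
gcd(432943, 1310134) = 7.
Working backward:
7 = 91 − 4·21
7 = −4·385 + 17·91
7 = 17·861 − 38·385
7 = −38·1246 + 55·861
7 = 55·3353 − 148·1246
7 = −148·11305 + 499·3353
7 = 499·432943 − 19110·11305
7 = −19110·1310134 + 57829·432943
So 7 = (-19110)·1310134 + (57829)·432943.

7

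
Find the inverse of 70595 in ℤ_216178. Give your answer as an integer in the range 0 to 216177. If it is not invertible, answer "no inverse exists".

gcd(216178, 70595) by repeated division:
216178 = 3·70595 + 4393
70595 = 16·4393 + 307
4393 = 14·307 + 95
307 = 3·95 + 22
95 = 4·22 + 7
22 = 3·7 + 1
7 = 7·1 + 0
Since gcd(70595, 216178) = 1, back-substitute to write 1 as a combination:
1 = 22 − 3·7
1 = −3·95 + 13·22
1 = 13·307 − 42·95
1 = −42·4393 + 601·307
1 = 601·70595 − 9658·4393
1 = −9658·216178 + 29575·70595
So 70595·29575 ≡ 1 (mod 216178).

29575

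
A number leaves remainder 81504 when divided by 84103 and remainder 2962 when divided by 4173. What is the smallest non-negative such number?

Write x = 81504 + 84103·k. Then 84103·k ≡ 2962 − 81504 ≡ 745 (mod 4173).
Need 84103⁻¹ mod 4173. Extended Euclid on (4173, 643):
4173 = 6×643 + 315
643 = 2×315 + 13
315 = 24×13 + 3
13 = 4×3 + 1
3 = 3×1 + 0
Back-substitute:
1 = 13 − 4·3
1 = −4·315 + 97·13
1 = 97·643 − 198·315
1 = −198·4173 + 1285·643
84103⁻¹ ≡ 1285 (mod 4173), so k ≡ 1285·745 ≡ 1708 (mod 4173).
x = 81504 + 84103·1708 = 143729428.

143729428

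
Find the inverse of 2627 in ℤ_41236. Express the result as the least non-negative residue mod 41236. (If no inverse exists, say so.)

20359

Run Euclid on (41236, 2627):
41236 = 15×2627 + 1831
2627 = 1×1831 + 796
1831 = 2×796 + 239
796 = 3×239 + 79
239 = 3×79 + 2
79 = 39×2 + 1
2 = 2×1 + 0
The gcd is 1. Working backward:
1 = 79 − 39·2
1 = −39·239 + 118·79
1 = 118·796 − 393·239
1 = −393·1831 + 904·796
1 = 904·2627 − 1297·1831
1 = −1297·41236 + 20359·2627
So 2627·20359 ≡ 1 (mod 41236).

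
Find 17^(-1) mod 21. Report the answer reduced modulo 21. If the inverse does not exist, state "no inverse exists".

5

Run Euclid on (21, 17):
21 = 1*17 + 4
17 = 4*4 + 1
4 = 4*1 + 0
gcd = 1, so the inverse exists. Back-substitute:
1 = 17 − 4·4
1 = −4·21 + 5·17
So 17·5 ≡ 1 (mod 21).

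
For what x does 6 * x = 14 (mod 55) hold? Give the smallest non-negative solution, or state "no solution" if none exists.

39

First find gcd(6, 55):
55 = 9·6 + 1
6 = 6·1 + 0
gcd = 1, so a unique solution mod 55 exists.
Back-substitute for the Bézout coefficients:
1 = 55 − 9·6
So 6·(-9) ≡ 1 (mod 55), giving 6⁻¹ ≡ 46.
x ≡ 6⁻¹·14 ≡ 46·14 ≡ 39 (mod 55).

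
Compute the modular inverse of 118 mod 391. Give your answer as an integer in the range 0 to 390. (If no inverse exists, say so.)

169

Run Euclid on (391, 118):
391 = 3*118 + 37
118 = 3*37 + 7
37 = 5*7 + 2
7 = 3*2 + 1
2 = 2*1 + 0
Since gcd(118, 391) = 1, back-substitute to write 1 as a combination:
1 = 7 − 3·2
1 = −3·37 + 16·7
1 = 16·118 − 51·37
1 = −51·391 + 169·118
So 118·169 ≡ 1 (mod 391).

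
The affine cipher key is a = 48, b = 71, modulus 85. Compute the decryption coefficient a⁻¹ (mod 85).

62

gcd(85, 48) by repeated division:
85 = 1*48 + 37
48 = 1*37 + 11
37 = 3*11 + 4
11 = 2*4 + 3
4 = 1*3 + 1
3 = 3*1 + 0
Since gcd(48, 85) = 1, back-substitute to write 1 as a combination:
1 = 4 − 3
1 = −11 + 3·4
1 = 3·37 − 10·11
1 = −10·48 + 13·37
1 = 13·85 − 23·48
Hence 48⁻¹ ≡ -23 ≡ 62 (mod 85).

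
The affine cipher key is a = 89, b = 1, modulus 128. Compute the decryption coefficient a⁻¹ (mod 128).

gcd(128, 89) by repeated division:
128 = 1*89 + 39
89 = 2*39 + 11
39 = 3*11 + 6
11 = 1*6 + 5
6 = 1*5 + 1
5 = 5*1 + 0
Since gcd(89, 128) = 1, back-substitute to write 1 as a combination:
1 = 6 − 5
1 = −11 + 2·6
1 = 2·39 − 7·11
1 = −7·89 + 16·39
1 = 16·128 − 23·89
So 89·(-23) ≡ 1 (mod 128), and -23 ≡ 105 (mod 128).

105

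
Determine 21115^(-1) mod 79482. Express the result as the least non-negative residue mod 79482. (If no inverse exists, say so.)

Apply the Euclidean algorithm to 79482 and 21115:
79482 = 3×21115 + 16137
21115 = 1×16137 + 4978
16137 = 3×4978 + 1203
4978 = 4×1203 + 166
1203 = 7×166 + 41
166 = 4×41 + 2
41 = 20×2 + 1
2 = 2×1 + 0
The gcd is 1. Working backward:
1 = 41 − 20·2
1 = −20·166 + 81·41
1 = 81·1203 − 587·166
1 = −587·4978 + 2429·1203
1 = 2429·16137 − 7874·4978
1 = −7874·21115 + 10303·16137
1 = 10303·79482 − 38783·21115
So 21115·(-38783) ≡ 1 (mod 79482), and -38783 ≡ 40699 (mod 79482).

40699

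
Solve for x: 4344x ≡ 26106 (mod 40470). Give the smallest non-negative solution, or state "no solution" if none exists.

First find gcd(4344, 40470):
40470 = 9*4344 + 1374
4344 = 3*1374 + 222
1374 = 6*222 + 42
222 = 5*42 + 12
42 = 3*12 + 6
12 = 2*6 + 0
gcd = 6 and 6 | 26106, so solutions exist. Divide through by 6: 724x ≡ 4351 (mod 6745).
Now find 724⁻¹ mod 6745:
6745 = 9·724 + 229
724 = 3·229 + 37
229 = 6·37 + 7
37 = 5·7 + 2
7 = 3·2 + 1
2 = 2·1 + 0
Back-substitute:
1 = 7 − 3·2
1 = −3·37 + 16·7
1 = 16·229 − 99·37
1 = −99·724 + 313·229
1 = 313·6745 − 2916·724
So 724·(-2916) ≡ 1 (mod 6745), i.e. 724⁻¹ ≡ 3829.
Then x ≡ 3829·4351 ≡ 6574 (mod 6745); the smallest non-negative solution is x = 6574.

6574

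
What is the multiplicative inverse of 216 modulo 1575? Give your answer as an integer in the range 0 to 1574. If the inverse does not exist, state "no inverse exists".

no inverse exists

Euclidean algorithm on 1575, 216:
1575 = 7·216 + 63
216 = 3·63 + 27
63 = 2·27 + 9
27 = 3·9 + 0
gcd(216, 1575) = 9 ≠ 1, so 216 has no multiplicative inverse modulo 1575.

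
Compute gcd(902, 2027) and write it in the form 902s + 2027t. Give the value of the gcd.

1

Euclidean algorithm:
2027 = 2*902 + 223
902 = 4*223 + 10
223 = 22*10 + 3
10 = 3*3 + 1
3 = 3*1 + 0
gcd(902, 2027) = 1.
Back-substituting:
1 = 10 − 3·3
1 = −3·223 + 67·10
1 = 67·902 − 271·223
1 = −271·2027 + 609·902
So 1 = (-271)·2027 + (609)·902.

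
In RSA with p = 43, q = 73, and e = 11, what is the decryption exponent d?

275

φ(n) = (p−1)(q−1) = 42·72 = 3024.
Need d with 11·d ≡ 1 (mod 3024). Apply the extended Euclidean algorithm:
3024 = 274×11 + 10
11 = 1×10 + 1
10 = 10×1 + 0
Back-substitute:
1 = 11 − 10
1 = −3024 + 275·11
So 11·275 ≡ 1 (mod 3024), hence d = 275.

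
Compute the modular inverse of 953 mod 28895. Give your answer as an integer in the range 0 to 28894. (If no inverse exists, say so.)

28137

Extended Euclidean algorithm:
28895 = 30·953 + 305
953 = 3·305 + 38
305 = 8·38 + 1
38 = 38·1 + 0
The gcd is 1. Working backward:
1 = 305 − 8·38
1 = −8·953 + 25·305
1 = 25·28895 − 758·953
So 953·(-758) ≡ 1 (mod 28895), and -758 ≡ 28137 (mod 28895).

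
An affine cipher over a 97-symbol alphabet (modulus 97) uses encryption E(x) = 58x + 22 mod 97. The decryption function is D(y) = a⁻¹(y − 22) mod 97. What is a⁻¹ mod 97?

92

Extended Euclidean algorithm:
97 = 1*58 + 39
58 = 1*39 + 19
39 = 2*19 + 1
19 = 19*1 + 0
The gcd is 1. Working backward:
1 = 39 − 2·19
1 = −2·58 + 3·39
1 = 3·97 − 5·58
So 58·(-5) ≡ 1 (mod 97), and -5 ≡ 92 (mod 97).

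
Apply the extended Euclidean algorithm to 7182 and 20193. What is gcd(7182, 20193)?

Euclidean algorithm:
20193 = 2×7182 + 5829
7182 = 1×5829 + 1353
5829 = 4×1353 + 417
1353 = 3×417 + 102
417 = 4×102 + 9
102 = 11×9 + 3
9 = 3×3 + 0
gcd(7182, 20193) = 3.
Express as a combination:
3 = 102 − 11·9
3 = −11·417 + 45·102
3 = 45·1353 − 146·417
3 = −146·5829 + 629·1353
3 = 629·7182 − 775·5829
3 = −775·20193 + 2179·7182
So 3 = (-775)·20193 + (2179)·7182.

3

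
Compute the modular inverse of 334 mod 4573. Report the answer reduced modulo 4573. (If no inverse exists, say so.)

gcd(4573, 334) by repeated division:
4573 = 13*334 + 231
334 = 1*231 + 103
231 = 2*103 + 25
103 = 4*25 + 3
25 = 8*3 + 1
3 = 3*1 + 0
The gcd is 1. Working backward:
1 = 25 − 8·3
1 = −8·103 + 33·25
1 = 33·231 − 74·103
1 = −74·334 + 107·231
1 = 107·4573 − 1465·334
So 334·(-1465) ≡ 1 (mod 4573), and -1465 ≡ 3108 (mod 4573).

3108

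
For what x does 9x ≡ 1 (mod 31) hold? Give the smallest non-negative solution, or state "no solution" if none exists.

7

First find gcd(9, 31):
31 = 3×9 + 4
9 = 2×4 + 1
4 = 4×1 + 0
gcd = 1, so a unique solution mod 31 exists.
Back-substitute for the Bézout coefficients:
1 = 9 − 2·4
1 = −2·31 + 7·9
So 9·(7) ≡ 1 (mod 31), giving 9⁻¹ ≡ 7.
x ≡ 9⁻¹·1 ≡ 7·1 ≡ 7 (mod 31).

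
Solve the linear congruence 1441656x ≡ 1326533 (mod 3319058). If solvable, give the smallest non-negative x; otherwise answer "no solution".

no solution

gcd(1441656, 3319058):
3319058 = 2*1441656 + 435746
1441656 = 3*435746 + 134418
435746 = 3*134418 + 32492
134418 = 4*32492 + 4450
32492 = 7*4450 + 1342
4450 = 3*1342 + 424
1342 = 3*424 + 70
424 = 6*70 + 4
70 = 17*4 + 2
4 = 2*2 + 0
gcd = 2, but 2 ∤ 1326533, so the congruence has no solution.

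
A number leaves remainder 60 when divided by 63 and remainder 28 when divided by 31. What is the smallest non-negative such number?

1950

Write x = 60 + 63·k. Then 63·k ≡ 28 − 60 ≡ 30 (mod 31).
Need 63⁻¹ mod 31. Extended Euclid on (31, 1):
31 = 31*1 + 0
63⁻¹ ≡ 1 (mod 31), so k ≡ 1·30 ≡ 30 (mod 31).
x = 60 + 63·30 = 1950.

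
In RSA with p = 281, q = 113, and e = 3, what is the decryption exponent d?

φ(n) = (p−1)(q−1) = 280·112 = 31360.
Need d with 3·d ≡ 1 (mod 31360). Apply the extended Euclidean algorithm:
31360 = 10453*3 + 1
3 = 3*1 + 0
Back-substitute:
1 = 31360 − 10453·3
So 3·(-10453) ≡ 1 (mod 31360), hence d ≡ -10453 ≡ 20907 (mod 31360).

20907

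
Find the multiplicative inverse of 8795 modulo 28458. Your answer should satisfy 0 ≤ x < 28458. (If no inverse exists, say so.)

26591

gcd(28458, 8795) by repeated division:
28458 = 3·8795 + 2073
8795 = 4·2073 + 503
2073 = 4·503 + 61
503 = 8·61 + 15
61 = 4·15 + 1
15 = 15·1 + 0
The gcd is 1. Working backward:
1 = 61 − 4·15
1 = −4·503 + 33·61
1 = 33·2073 − 136·503
1 = −136·8795 + 577·2073
1 = 577·28458 − 1867·8795
Hence 8795⁻¹ ≡ -1867 ≡ 26591 (mod 28458).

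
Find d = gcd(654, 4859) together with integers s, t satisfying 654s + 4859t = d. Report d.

Euclidean algorithm:
4859 = 7×654 + 281
654 = 2×281 + 92
281 = 3×92 + 5
92 = 18×5 + 2
5 = 2×2 + 1
2 = 2×1 + 0
gcd(654, 4859) = 1.
Express as a combination:
1 = 5 − 2·2
1 = −2·92 + 37·5
1 = 37·281 − 113·92
1 = −113·654 + 263·281
1 = 263·4859 − 1954·654
So 1 = (263)·4859 + (-1954)·654.

1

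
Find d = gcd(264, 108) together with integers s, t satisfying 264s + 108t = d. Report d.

Apply Euclid's algorithm to 264 and 108:
264 = 2*108 + 48
108 = 2*48 + 12
48 = 4*12 + 0
gcd(264, 108) = 12.
Back-substituting:
12 = 108 − 2·48
12 = −2·264 + 5·108
So 12 = (-2)·264 + (5)·108.

12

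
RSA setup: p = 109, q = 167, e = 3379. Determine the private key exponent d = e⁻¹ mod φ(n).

6595

φ(n) = (p−1)(q−1) = 108·166 = 17928.
Need d with 3379·d ≡ 1 (mod 17928). Apply the extended Euclidean algorithm:
17928 = 5·3379 + 1033
3379 = 3·1033 + 280
1033 = 3·280 + 193
280 = 1·193 + 87
193 = 2·87 + 19
87 = 4·19 + 11
19 = 1·11 + 8
11 = 1·8 + 3
8 = 2·3 + 2
3 = 1·2 + 1
2 = 2·1 + 0
Back-substitute:
1 = 3 − 2
1 = −8 + 3·3
1 = 3·11 − 4·8
1 = −4·19 + 7·11
1 = 7·87 − 32·19
1 = −32·193 + 71·87
1 = 71·280 − 103·193
1 = −103·1033 + 380·280
1 = 380·3379 − 1243·1033
1 = −1243·17928 + 6595·3379
So 3379·6595 ≡ 1 (mod 17928), hence d = 6595.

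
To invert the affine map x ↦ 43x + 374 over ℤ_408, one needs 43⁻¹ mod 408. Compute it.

19

gcd(408, 43) by repeated division:
408 = 9*43 + 21
43 = 2*21 + 1
21 = 21*1 + 0
The gcd is 1. Working backward:
1 = 43 − 2·21
1 = −2·408 + 19·43
So 43·19 ≡ 1 (mod 408).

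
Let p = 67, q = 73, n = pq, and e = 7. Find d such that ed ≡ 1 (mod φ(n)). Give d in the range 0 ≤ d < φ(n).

φ(n) = (p−1)(q−1) = 66·72 = 4752.
Need d with 7·d ≡ 1 (mod 4752). Apply the extended Euclidean algorithm:
4752 = 678·7 + 6
7 = 1·6 + 1
6 = 6·1 + 0
Back-substitute:
1 = 7 − 6
1 = −4752 + 679·7
So 7·679 ≡ 1 (mod 4752), hence d = 679.

679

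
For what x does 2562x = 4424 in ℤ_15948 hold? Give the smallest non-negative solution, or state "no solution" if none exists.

gcd(2562, 15948):
15948 = 6*2562 + 576
2562 = 4*576 + 258
576 = 2*258 + 60
258 = 4*60 + 18
60 = 3*18 + 6
18 = 3*6 + 0
gcd = 6, but 6 ∤ 4424, so the congruence has no solution.

no solution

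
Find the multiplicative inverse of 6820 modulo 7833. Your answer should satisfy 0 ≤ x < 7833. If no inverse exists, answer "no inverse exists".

Run Euclid on (7833, 6820):
7833 = 1×6820 + 1013
6820 = 6×1013 + 742
1013 = 1×742 + 271
742 = 2×271 + 200
271 = 1×200 + 71
200 = 2×71 + 58
71 = 1×58 + 13
58 = 4×13 + 6
13 = 2×6 + 1
6 = 6×1 + 0
The gcd is 1. Working backward:
1 = 13 − 2·6
1 = −2·58 + 9·13
1 = 9·71 − 11·58
1 = −11·200 + 31·71
1 = 31·271 − 42·200
1 = −42·742 + 115·271
1 = 115·1013 − 157·742
1 = −157·6820 + 1057·1013
1 = 1057·7833 − 1214·6820
Hence 6820⁻¹ ≡ -1214 ≡ 6619 (mod 7833).

6619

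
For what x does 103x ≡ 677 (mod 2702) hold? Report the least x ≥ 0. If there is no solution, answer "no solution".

First find gcd(103, 2702):
2702 = 26*103 + 24
103 = 4*24 + 7
24 = 3*7 + 3
7 = 2*3 + 1
3 = 3*1 + 0
gcd = 1, so a unique solution mod 2702 exists.
Back-substitute for the Bézout coefficients:
1 = 7 − 2·3
1 = −2·24 + 7·7
1 = 7·103 − 30·24
1 = −30·2702 + 787·103
So 103·(787) ≡ 1 (mod 2702), giving 103⁻¹ ≡ 787.
x ≡ 103⁻¹·677 ≡ 787·677 ≡ 505 (mod 2702).

505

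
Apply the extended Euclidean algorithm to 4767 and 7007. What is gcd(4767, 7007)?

7

Repeated division:
7007 = 1*4767 + 2240
4767 = 2*2240 + 287
2240 = 7*287 + 231
287 = 1*231 + 56
231 = 4*56 + 7
56 = 8*7 + 0
gcd(4767, 7007) = 7.
Working backward:
7 = 231 − 4·56
7 = −4·287 + 5·231
7 = 5·2240 − 39·287
7 = −39·4767 + 83·2240
7 = 83·7007 − 122·4767
So 7 = (83)·7007 + (-122)·4767.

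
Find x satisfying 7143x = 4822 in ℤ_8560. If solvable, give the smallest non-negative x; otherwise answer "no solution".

First find gcd(7143, 8560):
8560 = 1·7143 + 1417
7143 = 5·1417 + 58
1417 = 24·58 + 25
58 = 2·25 + 8
25 = 3·8 + 1
8 = 8·1 + 0
gcd = 1, so a unique solution mod 8560 exists.
Back-substitute for the Bézout coefficients:
1 = 25 − 3·8
1 = −3·58 + 7·25
1 = 7·1417 − 171·58
1 = −171·7143 + 862·1417
1 = 862·8560 − 1033·7143
So 7143·(-1033) ≡ 1 (mod 8560), giving 7143⁻¹ ≡ 7527.
x ≡ 7143⁻¹·4822 ≡ 7527·4822 ≡ 794 (mod 8560).

794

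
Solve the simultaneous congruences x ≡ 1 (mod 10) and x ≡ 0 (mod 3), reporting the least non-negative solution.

21

Write x = 1 + 10·k. Then 10·k ≡ 0 − 1 ≡ 2 (mod 3).
Need 10⁻¹ mod 3. Extended Euclid on (3, 1):
3 = 3·1 + 0
10⁻¹ ≡ 1 (mod 3), so k ≡ 1·2 ≡ 2 (mod 3).
x = 1 + 10·2 = 21.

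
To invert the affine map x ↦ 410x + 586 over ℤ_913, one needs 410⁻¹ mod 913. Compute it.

697

Run Euclid on (913, 410):
913 = 2×410 + 93
410 = 4×93 + 38
93 = 2×38 + 17
38 = 2×17 + 4
17 = 4×4 + 1
4 = 4×1 + 0
Since gcd(410, 913) = 1, back-substitute to write 1 as a combination:
1 = 17 − 4·4
1 = −4·38 + 9·17
1 = 9·93 − 22·38
1 = −22·410 + 97·93
1 = 97·913 − 216·410
Hence 410⁻¹ ≡ -216 ≡ 697 (mod 913).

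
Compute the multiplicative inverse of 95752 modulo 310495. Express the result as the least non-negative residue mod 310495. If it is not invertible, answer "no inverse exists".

Apply the Euclidean algorithm to 310495 and 95752:
310495 = 3×95752 + 23239
95752 = 4×23239 + 2796
23239 = 8×2796 + 871
2796 = 3×871 + 183
871 = 4×183 + 139
183 = 1×139 + 44
139 = 3×44 + 7
44 = 6×7 + 2
7 = 3×2 + 1
2 = 2×1 + 0
gcd = 1, so the inverse exists. Back-substitute:
1 = 7 − 3·2
1 = −3·44 + 19·7
1 = 19·139 − 60·44
1 = −60·183 + 79·139
1 = 79·871 − 376·183
1 = −376·2796 + 1207·871
1 = 1207·23239 − 10032·2796
1 = −10032·95752 + 41335·23239
1 = 41335·310495 − 134037·95752
Hence 95752⁻¹ ≡ -134037 ≡ 176458 (mod 310495).

176458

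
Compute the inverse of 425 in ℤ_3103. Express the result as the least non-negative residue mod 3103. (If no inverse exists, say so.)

Extended Euclidean algorithm:
3103 = 7·425 + 128
425 = 3·128 + 41
128 = 3·41 + 5
41 = 8·5 + 1
5 = 5·1 + 0
The gcd is 1. Working backward:
1 = 41 − 8·5
1 = −8·128 + 25·41
1 = 25·425 − 83·128
1 = −83·3103 + 606·425
So 425·606 ≡ 1 (mod 3103).

606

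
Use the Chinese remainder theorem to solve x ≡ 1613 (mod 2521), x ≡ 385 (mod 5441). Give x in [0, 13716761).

Write x = 1613 + 2521·k. Then 2521·k ≡ 385 − 1613 ≡ 4213 (mod 5441).
Need 2521⁻¹ mod 5441. Extended Euclid on (5441, 2521):
5441 = 2×2521 + 399
2521 = 6×399 + 127
399 = 3×127 + 18
127 = 7×18 + 1
18 = 18×1 + 0
Back-substitute:
1 = 127 − 7·18
1 = −7·399 + 22·127
1 = 22·2521 − 139·399
1 = −139·5441 + 300·2521
2521⁻¹ ≡ 300 (mod 5441), so k ≡ 300·4213 ≡ 1588 (mod 5441).
x = 1613 + 2521·1588 = 4004961.

4004961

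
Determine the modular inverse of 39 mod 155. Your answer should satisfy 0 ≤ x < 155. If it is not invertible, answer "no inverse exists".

4

Run Euclid on (155, 39):
155 = 3×39 + 38
39 = 1×38 + 1
38 = 38×1 + 0
gcd = 1, so the inverse exists. Back-substitute:
1 = 39 − 38
1 = −155 + 4·39
So 39·4 ≡ 1 (mod 155).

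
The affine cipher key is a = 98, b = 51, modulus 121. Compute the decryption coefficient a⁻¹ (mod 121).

21

Extended Euclidean algorithm:
121 = 1*98 + 23
98 = 4*23 + 6
23 = 3*6 + 5
6 = 1*5 + 1
5 = 5*1 + 0
gcd = 1, so the inverse exists. Back-substitute:
1 = 6 − 5
1 = −23 + 4·6
1 = 4·98 − 17·23
1 = −17·121 + 21·98
So 98·21 ≡ 1 (mod 121).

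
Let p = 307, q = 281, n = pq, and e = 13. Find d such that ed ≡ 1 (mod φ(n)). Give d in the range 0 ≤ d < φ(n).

59317

φ(n) = (p−1)(q−1) = 306·280 = 85680.
Need d with 13·d ≡ 1 (mod 85680). Apply the extended Euclidean algorithm:
85680 = 6590×13 + 10
13 = 1×10 + 3
10 = 3×3 + 1
3 = 3×1 + 0
Back-substitute:
1 = 10 − 3·3
1 = −3·13 + 4·10
1 = 4·85680 − 26363·13
So 13·(-26363) ≡ 1 (mod 85680), hence d ≡ -26363 ≡ 59317 (mod 85680).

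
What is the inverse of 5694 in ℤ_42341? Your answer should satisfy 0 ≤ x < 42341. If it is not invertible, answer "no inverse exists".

Euclidean algorithm on 42341, 5694:
42341 = 7×5694 + 2483
5694 = 2×2483 + 728
2483 = 3×728 + 299
728 = 2×299 + 130
299 = 2×130 + 39
130 = 3×39 + 13
39 = 3×13 + 0
Since gcd = 13 > 1, 5694 is not a unit mod 42341.

no inverse exists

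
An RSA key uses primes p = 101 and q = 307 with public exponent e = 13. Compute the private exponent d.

16477

φ(n) = (p−1)(q−1) = 100·306 = 30600.
Need d with 13·d ≡ 1 (mod 30600). Apply the extended Euclidean algorithm:
30600 = 2353×13 + 11
13 = 1×11 + 2
11 = 5×2 + 1
2 = 2×1 + 0
Back-substitute:
1 = 11 − 5·2
1 = −5·13 + 6·11
1 = 6·30600 − 14123·13
So 13·(-14123) ≡ 1 (mod 30600), hence d ≡ -14123 ≡ 16477 (mod 30600).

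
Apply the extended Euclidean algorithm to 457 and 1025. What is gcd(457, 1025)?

1

Apply Euclid's algorithm to 1025 and 457:
1025 = 2*457 + 111
457 = 4*111 + 13
111 = 8*13 + 7
13 = 1*7 + 6
7 = 1*6 + 1
6 = 6*1 + 0
gcd(457, 1025) = 1.
Back-substituting:
1 = 7 − 6
1 = −13 + 2·7
1 = 2·111 − 17·13
1 = −17·457 + 70·111
1 = 70·1025 − 157·457
So 1 = (70)·1025 + (-157)·457.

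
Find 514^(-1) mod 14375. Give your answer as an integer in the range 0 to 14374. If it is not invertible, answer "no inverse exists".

3384

gcd(14375, 514) by repeated division:
14375 = 27·514 + 497
514 = 1·497 + 17
497 = 29·17 + 4
17 = 4·4 + 1
4 = 4·1 + 0
Since gcd(514, 14375) = 1, back-substitute to write 1 as a combination:
1 = 17 − 4·4
1 = −4·497 + 117·17
1 = 117·514 − 121·497
1 = −121·14375 + 3384·514
So 514·3384 ≡ 1 (mod 14375).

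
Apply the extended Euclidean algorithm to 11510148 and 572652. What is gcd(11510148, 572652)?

12

Repeated division:
11510148 = 20·572652 + 57108
572652 = 10·57108 + 1572
57108 = 36·1572 + 516
1572 = 3·516 + 24
516 = 21·24 + 12
24 = 2·12 + 0
gcd(11510148, 572652) = 12.
Working backward:
12 = 516 − 21·24
12 = −21·1572 + 64·516
12 = 64·57108 − 2325·1572
12 = −2325·572652 + 23314·57108
12 = 23314·11510148 − 468605·572652
So 12 = (23314)·11510148 + (-468605)·572652.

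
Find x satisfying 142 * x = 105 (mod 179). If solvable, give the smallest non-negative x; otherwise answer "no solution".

2

First find gcd(142, 179):
179 = 1*142 + 37
142 = 3*37 + 31
37 = 1*31 + 6
31 = 5*6 + 1
6 = 6*1 + 0
gcd = 1, so a unique solution mod 179 exists.
Back-substitute for the Bézout coefficients:
1 = 31 − 5·6
1 = −5·37 + 6·31
1 = 6·142 − 23·37
1 = −23·179 + 29·142
So 142·(29) ≡ 1 (mod 179), giving 142⁻¹ ≡ 29.
x ≡ 142⁻¹·105 ≡ 29·105 ≡ 2 (mod 179).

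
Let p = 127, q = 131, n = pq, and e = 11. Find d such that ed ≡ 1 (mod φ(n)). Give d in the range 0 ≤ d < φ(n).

φ(n) = (p−1)(q−1) = 126·130 = 16380.
Need d with 11·d ≡ 1 (mod 16380). Apply the extended Euclidean algorithm:
16380 = 1489·11 + 1
11 = 11·1 + 0
Back-substitute:
1 = 16380 − 1489·11
So 11·(-1489) ≡ 1 (mod 16380), hence d ≡ -1489 ≡ 14891 (mod 16380).

14891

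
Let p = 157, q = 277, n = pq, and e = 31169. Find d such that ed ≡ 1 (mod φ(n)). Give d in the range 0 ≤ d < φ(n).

1409

φ(n) = (p−1)(q−1) = 156·276 = 43056.
Need d with 31169·d ≡ 1 (mod 43056). Apply the extended Euclidean algorithm:
43056 = 1·31169 + 11887
31169 = 2·11887 + 7395
11887 = 1·7395 + 4492
7395 = 1·4492 + 2903
4492 = 1·2903 + 1589
2903 = 1·1589 + 1314
1589 = 1·1314 + 275
1314 = 4·275 + 214
275 = 1·214 + 61
214 = 3·61 + 31
61 = 1·31 + 30
31 = 1·30 + 1
30 = 30·1 + 0
Back-substitute:
1 = 31 − 30
1 = −61 + 2·31
1 = 2·214 − 7·61
1 = −7·275 + 9·214
1 = 9·1314 − 43·275
1 = −43·1589 + 52·1314
1 = 52·2903 − 95·1589
1 = −95·4492 + 147·2903
1 = 147·7395 − 242·4492
1 = −242·11887 + 389·7395
1 = 389·31169 − 1020·11887
1 = −1020·43056 + 1409·31169
So 31169·1409 ≡ 1 (mod 43056), hence d = 1409.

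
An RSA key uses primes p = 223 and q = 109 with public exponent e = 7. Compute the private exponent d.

φ(n) = (p−1)(q−1) = 222·108 = 23976.
Need d with 7·d ≡ 1 (mod 23976). Apply the extended Euclidean algorithm:
23976 = 3425*7 + 1
7 = 7*1 + 0
Back-substitute:
1 = 23976 − 3425·7
So 7·(-3425) ≡ 1 (mod 23976), hence d ≡ -3425 ≡ 20551 (mod 23976).

20551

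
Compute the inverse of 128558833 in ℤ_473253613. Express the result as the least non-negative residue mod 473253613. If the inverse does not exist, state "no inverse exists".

395014307

Extended Euclidean algorithm:
473253613 = 3*128558833 + 87577114
128558833 = 1*87577114 + 40981719
87577114 = 2*40981719 + 5613676
40981719 = 7*5613676 + 1685987
5613676 = 3*1685987 + 555715
1685987 = 3*555715 + 18842
555715 = 29*18842 + 9297
18842 = 2*9297 + 248
9297 = 37*248 + 121
248 = 2*121 + 6
121 = 20*6 + 1
6 = 6*1 + 0
gcd = 1, so the inverse exists. Back-substitute:
1 = 121 − 20·6
1 = −20·248 + 41·121
1 = 41·9297 − 1537·248
1 = −1537·18842 + 3115·9297
1 = 3115·555715 − 91872·18842
1 = −91872·1685987 + 278731·555715
1 = 278731·5613676 − 928065·1685987
1 = −928065·40981719 + 6775186·5613676
1 = 6775186·87577114 − 14478437·40981719
1 = −14478437·128558833 + 21253623·87577114
1 = 21253623·473253613 − 78239306·128558833
So 128558833·(-78239306) ≡ 1 (mod 473253613), and -78239306 ≡ 395014307 (mod 473253613).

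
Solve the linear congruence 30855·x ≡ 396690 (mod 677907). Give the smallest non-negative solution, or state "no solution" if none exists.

First find gcd(30855, 677907):
677907 = 21·30855 + 29952
30855 = 1·29952 + 903
29952 = 33·903 + 153
903 = 5·153 + 138
153 = 1·138 + 15
138 = 9·15 + 3
15 = 5·3 + 0
gcd = 3 and 3 | 396690, so solutions exist. Divide through by 3: 10285x ≡ 132230 (mod 225969).
Now find 10285⁻¹ mod 225969:
225969 = 21×10285 + 9984
10285 = 1×9984 + 301
9984 = 33×301 + 51
301 = 5×51 + 46
51 = 1×46 + 5
46 = 9×5 + 1
5 = 5×1 + 0
Back-substitute:
1 = 46 − 9·5
1 = −9·51 + 10·46
1 = 10·301 − 59·51
1 = −59·9984 + 1957·301
1 = 1957·10285 − 2016·9984
1 = −2016·225969 + 44293·10285
So 10285⁻¹ ≡ 44293 (mod 225969).
Then x ≡ 44293·132230 ≡ 198848 (mod 225969); the smallest non-negative solution is x = 198848.

198848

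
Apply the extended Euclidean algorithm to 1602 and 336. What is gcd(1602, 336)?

Repeated division:
1602 = 4*336 + 258
336 = 1*258 + 78
258 = 3*78 + 24
78 = 3*24 + 6
24 = 4*6 + 0
gcd(1602, 336) = 6.
Working backward:
6 = 78 − 3·24
6 = −3·258 + 10·78
6 = 10·336 − 13·258
6 = −13·1602 + 62·336
So 6 = (-13)·1602 + (62)·336.

6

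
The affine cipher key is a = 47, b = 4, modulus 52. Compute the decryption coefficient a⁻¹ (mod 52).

Run Euclid on (52, 47):
52 = 1*47 + 5
47 = 9*5 + 2
5 = 2*2 + 1
2 = 2*1 + 0
The gcd is 1. Working backward:
1 = 5 − 2·2
1 = −2·47 + 19·5
1 = 19·52 − 21·47
Hence 47⁻¹ ≡ -21 ≡ 31 (mod 52).

31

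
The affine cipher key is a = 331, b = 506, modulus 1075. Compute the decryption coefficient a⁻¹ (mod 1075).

Apply the Euclidean algorithm to 1075 and 331:
1075 = 3*331 + 82
331 = 4*82 + 3
82 = 27*3 + 1
3 = 3*1 + 0
gcd = 1, so the inverse exists. Back-substitute:
1 = 82 − 27·3
1 = −27·331 + 109·82
1 = 109·1075 − 354·331
Thus 331·(-354) ≡ 1 (mod 1075); reducing, -354 mod 1075 = 721.

721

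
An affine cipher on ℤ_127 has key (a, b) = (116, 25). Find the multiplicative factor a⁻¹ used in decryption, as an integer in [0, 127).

Extended Euclidean algorithm:
127 = 1·116 + 11
116 = 10·11 + 6
11 = 1·6 + 5
6 = 1·5 + 1
5 = 5·1 + 0
gcd = 1, so the inverse exists. Back-substitute:
1 = 6 − 5
1 = −11 + 2·6
1 = 2·116 − 21·11
1 = −21·127 + 23·116
So 116·23 ≡ 1 (mod 127).

23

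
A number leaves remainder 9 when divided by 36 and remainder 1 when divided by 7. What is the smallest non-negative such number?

Write x = 9 + 36·k. Then 36·k ≡ 1 − 9 ≡ 6 (mod 7).
Need 36⁻¹ mod 7. Extended Euclid on (7, 1):
7 = 7*1 + 0
36⁻¹ ≡ 1 (mod 7), so k ≡ 1·6 ≡ 6 (mod 7).
x = 9 + 36·6 = 225.

225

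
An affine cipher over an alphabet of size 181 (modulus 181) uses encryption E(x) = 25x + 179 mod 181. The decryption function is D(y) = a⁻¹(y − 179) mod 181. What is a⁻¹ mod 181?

Apply the Euclidean algorithm to 181 and 25:
181 = 7*25 + 6
25 = 4*6 + 1
6 = 6*1 + 0
gcd = 1, so the inverse exists. Back-substitute:
1 = 25 − 4·6
1 = −4·181 + 29·25
So 25·29 ≡ 1 (mod 181).

29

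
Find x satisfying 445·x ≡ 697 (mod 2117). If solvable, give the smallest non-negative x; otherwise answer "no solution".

1424

First find gcd(445, 2117):
2117 = 4*445 + 337
445 = 1*337 + 108
337 = 3*108 + 13
108 = 8*13 + 4
13 = 3*4 + 1
4 = 4*1 + 0
gcd = 1, so a unique solution mod 2117 exists.
Back-substitute for the Bézout coefficients:
1 = 13 − 3·4
1 = −3·108 + 25·13
1 = 25·337 − 78·108
1 = −78·445 + 103·337
1 = 103·2117 − 490·445
So 445·(-490) ≡ 1 (mod 2117), giving 445⁻¹ ≡ 1627.
x ≡ 445⁻¹·697 ≡ 1627·697 ≡ 1424 (mod 2117).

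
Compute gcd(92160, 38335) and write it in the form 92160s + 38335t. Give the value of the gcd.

5

Repeated division:
92160 = 2·38335 + 15490
38335 = 2·15490 + 7355
15490 = 2·7355 + 780
7355 = 9·780 + 335
780 = 2·335 + 110
335 = 3·110 + 5
110 = 22·5 + 0
gcd(92160, 38335) = 5.
Working backward:
5 = 335 − 3·110
5 = −3·780 + 7·335
5 = 7·7355 − 66·780
5 = −66·15490 + 139·7355
5 = 139·38335 − 344·15490
5 = −344·92160 + 827·38335
So 5 = (-344)·92160 + (827)·38335.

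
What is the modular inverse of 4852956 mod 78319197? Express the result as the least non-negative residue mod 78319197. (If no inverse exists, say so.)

no inverse exists

Euclidean algorithm on 78319197, 4852956:
78319197 = 16×4852956 + 671901
4852956 = 7×671901 + 149649
671901 = 4×149649 + 73305
149649 = 2×73305 + 3039
73305 = 24×3039 + 369
3039 = 8×369 + 87
369 = 4×87 + 21
87 = 4×21 + 3
21 = 7×3 + 0
The gcd is 3, not 1, hence no inverse exists.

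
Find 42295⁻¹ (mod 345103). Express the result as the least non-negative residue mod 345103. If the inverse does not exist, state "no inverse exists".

Compute gcd(42295, 345103):
345103 = 8*42295 + 6743
42295 = 6*6743 + 1837
6743 = 3*1837 + 1232
1837 = 1*1232 + 605
1232 = 2*605 + 22
605 = 27*22 + 11
22 = 2*11 + 0
The gcd is 11, not 1, hence no inverse exists.

no inverse exists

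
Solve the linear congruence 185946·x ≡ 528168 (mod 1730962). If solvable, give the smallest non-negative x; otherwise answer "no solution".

117910

First find gcd(185946, 1730962):
1730962 = 9·185946 + 57448
185946 = 3·57448 + 13602
57448 = 4·13602 + 3040
13602 = 4·3040 + 1442
3040 = 2·1442 + 156
1442 = 9·156 + 38
156 = 4·38 + 4
38 = 9·4 + 2
4 = 2·2 + 0
gcd = 2 and 2 | 528168, so solutions exist. Divide through by 2: 92973x ≡ 264084 (mod 865481).
Now find 92973⁻¹ mod 865481:
865481 = 9*92973 + 28724
92973 = 3*28724 + 6801
28724 = 4*6801 + 1520
6801 = 4*1520 + 721
1520 = 2*721 + 78
721 = 9*78 + 19
78 = 4*19 + 2
19 = 9*2 + 1
2 = 2*1 + 0
Back-substitute:
1 = 19 − 9·2
1 = −9·78 + 37·19
1 = 37·721 − 342·78
1 = −342·1520 + 721·721
1 = 721·6801 − 3226·1520
1 = −3226·28724 + 13625·6801
1 = 13625·92973 − 44101·28724
1 = −44101·865481 + 410534·92973
So 92973⁻¹ ≡ 410534 (mod 865481).
Then x ≡ 410534·264084 ≡ 117910 (mod 865481); the smallest non-negative solution is x = 117910.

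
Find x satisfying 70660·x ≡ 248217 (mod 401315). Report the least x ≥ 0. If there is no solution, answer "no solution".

gcd(70660, 401315):
401315 = 5×70660 + 48015
70660 = 1×48015 + 22645
48015 = 2×22645 + 2725
22645 = 8×2725 + 845
2725 = 3×845 + 190
845 = 4×190 + 85
190 = 2×85 + 20
85 = 4×20 + 5
20 = 4×5 + 0
gcd = 5, but 5 ∤ 248217, so the congruence has no solution.

no solution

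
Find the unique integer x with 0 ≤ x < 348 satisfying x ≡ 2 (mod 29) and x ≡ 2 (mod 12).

2

Write x = 2 + 29·k. Then 29·k ≡ 2 − 2 ≡ 0 (mod 12).
Need 29⁻¹ mod 12. Extended Euclid on (12, 5):
12 = 2*5 + 2
5 = 2*2 + 1
2 = 2*1 + 0
Back-substitute:
1 = 5 − 2·2
1 = −2·12 + 5·5
29⁻¹ ≡ 5 (mod 12), so k ≡ 5·0 ≡ 0 (mod 12).
x = 2 + 29·0 = 2.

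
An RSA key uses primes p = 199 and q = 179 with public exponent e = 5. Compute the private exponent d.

φ(n) = (p−1)(q−1) = 198·178 = 35244.
Need d with 5·d ≡ 1 (mod 35244). Apply the extended Euclidean algorithm:
35244 = 7048·5 + 4
5 = 1·4 + 1
4 = 4·1 + 0
Back-substitute:
1 = 5 − 4
1 = −35244 + 7049·5
So 5·7049 ≡ 1 (mod 35244), hence d = 7049.

7049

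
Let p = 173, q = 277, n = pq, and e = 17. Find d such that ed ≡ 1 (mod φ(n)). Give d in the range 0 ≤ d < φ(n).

5585

φ(n) = (p−1)(q−1) = 172·276 = 47472.
Need d with 17·d ≡ 1 (mod 47472). Apply the extended Euclidean algorithm:
47472 = 2792·17 + 8
17 = 2·8 + 1
8 = 8·1 + 0
Back-substitute:
1 = 17 − 2·8
1 = −2·47472 + 5585·17
So 17·5585 ≡ 1 (mod 47472), hence d = 5585.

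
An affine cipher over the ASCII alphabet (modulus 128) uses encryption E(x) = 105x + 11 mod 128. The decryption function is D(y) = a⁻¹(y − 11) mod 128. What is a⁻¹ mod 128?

89

gcd(128, 105) by repeated division:
128 = 1·105 + 23
105 = 4·23 + 13
23 = 1·13 + 10
13 = 1·10 + 3
10 = 3·3 + 1
3 = 3·1 + 0
gcd = 1, so the inverse exists. Back-substitute:
1 = 10 − 3·3
1 = −3·13 + 4·10
1 = 4·23 − 7·13
1 = −7·105 + 32·23
1 = 32·128 − 39·105
Hence 105⁻¹ ≡ -39 ≡ 89 (mod 128).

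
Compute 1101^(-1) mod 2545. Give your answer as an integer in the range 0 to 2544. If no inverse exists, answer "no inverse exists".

601

Extended Euclidean algorithm:
2545 = 2*1101 + 343
1101 = 3*343 + 72
343 = 4*72 + 55
72 = 1*55 + 17
55 = 3*17 + 4
17 = 4*4 + 1
4 = 4*1 + 0
The gcd is 1. Working backward:
1 = 17 − 4·4
1 = −4·55 + 13·17
1 = 13·72 − 17·55
1 = −17·343 + 81·72
1 = 81·1101 − 260·343
1 = −260·2545 + 601·1101
So 1101·601 ≡ 1 (mod 2545).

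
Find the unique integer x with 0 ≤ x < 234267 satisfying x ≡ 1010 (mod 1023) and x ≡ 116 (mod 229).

169805

Write x = 1010 + 1023·k. Then 1023·k ≡ 116 − 1010 ≡ 22 (mod 229).
Need 1023⁻¹ mod 229. Extended Euclid on (229, 107):
229 = 2*107 + 15
107 = 7*15 + 2
15 = 7*2 + 1
2 = 2*1 + 0
Back-substitute:
1 = 15 − 7·2
1 = −7·107 + 50·15
1 = 50·229 − 107·107
1023⁻¹ ≡ 122 (mod 229), so k ≡ 122·22 ≡ 165 (mod 229).
x = 1010 + 1023·165 = 169805.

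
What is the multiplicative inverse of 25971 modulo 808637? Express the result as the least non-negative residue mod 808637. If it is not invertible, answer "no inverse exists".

gcd(808637, 25971) by repeated division:
808637 = 31·25971 + 3536
25971 = 7·3536 + 1219
3536 = 2·1219 + 1098
1219 = 1·1098 + 121
1098 = 9·121 + 9
121 = 13·9 + 4
9 = 2·4 + 1
4 = 4·1 + 0
Since gcd(25971, 808637) = 1, back-substitute to write 1 as a combination:
1 = 9 − 2·4
1 = −2·121 + 27·9
1 = 27·1098 − 245·121
1 = −245·1219 + 272·1098
1 = 272·3536 − 789·1219
1 = −789·25971 + 5795·3536
1 = 5795·808637 − 180434·25971
Hence 25971⁻¹ ≡ -180434 ≡ 628203 (mod 808637).

628203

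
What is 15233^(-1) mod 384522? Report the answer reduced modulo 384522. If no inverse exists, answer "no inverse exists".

373289

Run Euclid on (384522, 15233):
384522 = 25·15233 + 3697
15233 = 4·3697 + 445
3697 = 8·445 + 137
445 = 3·137 + 34
137 = 4·34 + 1
34 = 34·1 + 0
The gcd is 1. Working backward:
1 = 137 − 4·34
1 = −4·445 + 13·137
1 = 13·3697 − 108·445
1 = −108·15233 + 445·3697
1 = 445·384522 − 11233·15233
Thus 15233·(-11233) ≡ 1 (mod 384522); reducing, -11233 mod 384522 = 373289.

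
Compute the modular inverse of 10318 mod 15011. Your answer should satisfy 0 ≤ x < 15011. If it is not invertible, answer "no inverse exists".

Apply the Euclidean algorithm to 15011 and 10318:
15011 = 1×10318 + 4693
10318 = 2×4693 + 932
4693 = 5×932 + 33
932 = 28×33 + 8
33 = 4×8 + 1
8 = 8×1 + 0
gcd = 1, so the inverse exists. Back-substitute:
1 = 33 − 4·8
1 = −4·932 + 113·33
1 = 113·4693 − 569·932
1 = −569·10318 + 1251·4693
1 = 1251·15011 − 1820·10318
Hence 10318⁻¹ ≡ -1820 ≡ 13191 (mod 15011).

13191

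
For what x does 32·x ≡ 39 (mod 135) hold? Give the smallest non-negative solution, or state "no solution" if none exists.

132

First find gcd(32, 135):
135 = 4*32 + 7
32 = 4*7 + 4
7 = 1*4 + 3
4 = 1*3 + 1
3 = 3*1 + 0
gcd = 1, so a unique solution mod 135 exists.
Back-substitute for the Bézout coefficients:
1 = 4 − 3
1 = −7 + 2·4
1 = 2·32 − 9·7
1 = −9·135 + 38·32
So 32·(38) ≡ 1 (mod 135), giving 32⁻¹ ≡ 38.
x ≡ 32⁻¹·39 ≡ 38·39 ≡ 132 (mod 135).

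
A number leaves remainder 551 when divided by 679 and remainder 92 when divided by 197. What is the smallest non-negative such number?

68451

Write x = 551 + 679·k. Then 679·k ≡ 92 − 551 ≡ 132 (mod 197).
Need 679⁻¹ mod 197. Extended Euclid on (197, 88):
197 = 2×88 + 21
88 = 4×21 + 4
21 = 5×4 + 1
4 = 4×1 + 0
Back-substitute:
1 = 21 − 5·4
1 = −5·88 + 21·21
1 = 21·197 − 47·88
679⁻¹ ≡ 150 (mod 197), so k ≡ 150·132 ≡ 100 (mod 197).
x = 551 + 679·100 = 68451.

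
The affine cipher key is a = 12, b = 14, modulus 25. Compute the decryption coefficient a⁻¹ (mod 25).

Apply the Euclidean algorithm to 25 and 12:
25 = 2·12 + 1
12 = 12·1 + 0
gcd = 1, so the inverse exists. Back-substitute:
1 = 25 − 2·12
Hence 12⁻¹ ≡ -2 ≡ 23 (mod 25).

23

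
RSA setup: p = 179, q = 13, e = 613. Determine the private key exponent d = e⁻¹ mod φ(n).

1237

φ(n) = (p−1)(q−1) = 178·12 = 2136.
Need d with 613·d ≡ 1 (mod 2136). Apply the extended Euclidean algorithm:
2136 = 3*613 + 297
613 = 2*297 + 19
297 = 15*19 + 12
19 = 1*12 + 7
12 = 1*7 + 5
7 = 1*5 + 2
5 = 2*2 + 1
2 = 2*1 + 0
Back-substitute:
1 = 5 − 2·2
1 = −2·7 + 3·5
1 = 3·12 − 5·7
1 = −5·19 + 8·12
1 = 8·297 − 125·19
1 = −125·613 + 258·297
1 = 258·2136 − 899·613
So 613·(-899) ≡ 1 (mod 2136), hence d ≡ -899 ≡ 1237 (mod 2136).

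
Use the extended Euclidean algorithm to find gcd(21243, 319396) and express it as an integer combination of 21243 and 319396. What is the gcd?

Repeated division:
319396 = 15·21243 + 751
21243 = 28·751 + 215
751 = 3·215 + 106
215 = 2·106 + 3
106 = 35·3 + 1
3 = 3·1 + 0
gcd(21243, 319396) = 1.
Back-substituting:
1 = 106 − 35·3
1 = −35·215 + 71·106
1 = 71·751 − 248·215
1 = −248·21243 + 7015·751
1 = 7015·319396 − 105473·21243
So 1 = (7015)·319396 + (-105473)·21243.

1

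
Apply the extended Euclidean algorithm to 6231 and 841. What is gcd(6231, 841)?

1

Repeated division:
6231 = 7·841 + 344
841 = 2·344 + 153
344 = 2·153 + 38
153 = 4·38 + 1
38 = 38·1 + 0
gcd(6231, 841) = 1.
Working backward:
1 = 153 − 4·38
1 = −4·344 + 9·153
1 = 9·841 − 22·344
1 = −22·6231 + 163·841
So 1 = (-22)·6231 + (163)·841.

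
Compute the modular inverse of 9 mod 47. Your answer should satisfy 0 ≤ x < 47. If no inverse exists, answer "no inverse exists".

Run Euclid on (47, 9):
47 = 5·9 + 2
9 = 4·2 + 1
2 = 2·1 + 0
The gcd is 1. Working backward:
1 = 9 − 4·2
1 = −4·47 + 21·9
So 9·21 ≡ 1 (mod 47).

21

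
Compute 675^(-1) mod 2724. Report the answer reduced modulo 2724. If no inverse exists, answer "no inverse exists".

no inverse exists

Euclidean algorithm on 2724, 675:
2724 = 4×675 + 24
675 = 28×24 + 3
24 = 8×3 + 0
gcd(675, 2724) = 3 ≠ 1, so 675 has no multiplicative inverse modulo 2724.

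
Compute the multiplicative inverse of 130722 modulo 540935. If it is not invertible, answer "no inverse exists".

178793

Extended Euclidean algorithm:
540935 = 4*130722 + 18047
130722 = 7*18047 + 4393
18047 = 4*4393 + 475
4393 = 9*475 + 118
475 = 4*118 + 3
118 = 39*3 + 1
3 = 3*1 + 0
Since gcd(130722, 540935) = 1, back-substitute to write 1 as a combination:
1 = 118 − 39·3
1 = −39·475 + 157·118
1 = 157·4393 − 1452·475
1 = −1452·18047 + 5965·4393
1 = 5965·130722 − 43207·18047
1 = −43207·540935 + 178793·130722
So 130722·178793 ≡ 1 (mod 540935).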